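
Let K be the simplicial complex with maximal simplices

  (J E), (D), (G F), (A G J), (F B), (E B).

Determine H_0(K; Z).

Fix the vertex order A < B < D < E < F < G < J and write every simplex with vertices in increasing order. Then dim K = 2 and the simplices of K are:

  0-simplices (7): A, B, D, E, F, G, J
  1-simplices (7): AG, AJ, BE, BF, EJ, FG, GJ
  2-simplices (1): AGJ

Hence C_0 ≅ Z^7, C_1 ≅ Z^7, C_2 ≅ Z^1.

The boundary map ∂_1: C_1 → C_0 is given by ∂[p,q] = [q] − [p].
This gives a 7×7 integer matrix of rank 5; reducing to Smith normal form yields diagonal entries (1,1,1,1,1).

∂_2: C_2 → C_1 acts by ∂[p,q,r] = [q,r] − [p,r] + [p,q]. For instance
  ∂AGJ = GJ − AJ + AG.
The 7×1 boundary matrix has rank 1 and Smith normal form diag(1).

From H_k ≅ ker(∂_k) / im(∂_{k+1}) we obtain:

  H_0: rank C_0 − rank ∂_1 = 7 − 5 = 2, and the invariant factors of ∂_1 are all 1, so H_0 ≅ Z^2.

H_0 = Z^2.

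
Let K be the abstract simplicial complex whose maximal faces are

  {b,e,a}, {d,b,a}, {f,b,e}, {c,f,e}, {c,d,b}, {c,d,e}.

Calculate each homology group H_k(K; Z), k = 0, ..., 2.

Fix the vertex order a < b < c < d < e < f and write every simplex with vertices in increasing order. Then dim K = 2 and the simplices of K are:

  0-simplices (6): a, b, c, d, e, f
  1-simplices (12): ab, ad, ae, bc, bd, be, bf, cd, ce, cf, de, ef
  2-simplices (6): abd, abe, bcd, bef, cde, cef

Hence C_0 ≅ Z^6, C_1 ≅ Z^12, C_2 ≅ Z^6.

The boundary map ∂_1: C_1 → C_0 sends each edge [p,q] (with p < q) to q − p. For instance
  ∂bd = d − b.
The 6×12 boundary matrix has rank 5 and Smith normal form diag(1,1,1,1,1).

Boundary ∂_2: C_2 → C_1 acts by ∂[p,q,r] = [q,r] − [p,r] + [p,q]. For instance
  ∂abd = bd − ad + ab,
  ∂bef = ef − bf + be.
This gives a 12×6 integer matrix of rank 6; reducing to Smith normal form yields diagonal entries (1,1,1,1,1,1).

Reading off H_k = ker ∂_k / im ∂_{k+1}:

  H_0: rank C_0 − rank ∂_1 = 6 − 5 = 1, and the invariant factors of ∂_1 are all 1, so H_0 ≅ Z.
  H_1: rank ker ∂_1 − rank ∂_2 = (12 − 5) − 6 = 1, and the invariant factors of ∂_2 are all 1, so H_1 ≅ Z.
  H_2: rank ker ∂_2 − rank ∂_3 = (6 − 6) − 0 = 0, and there is no ∂_3, so H_2 ≅ 0.

(K is a triangulation of the cylinder S^1 x I.)

H_0 ≅ Z,  H_1 ≅ Z,  H_2 = 0.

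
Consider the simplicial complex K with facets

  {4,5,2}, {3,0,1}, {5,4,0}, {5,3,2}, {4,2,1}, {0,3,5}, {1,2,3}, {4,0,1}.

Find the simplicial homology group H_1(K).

H_1 ≅ 0.

Take the total order 0 < 1 < 2 < 3 < 4 < 5 on the vertex set. Then K (dimension 2) consists of the simplices:

  0-simplices (6): [0], [1], [2], [3], [4], [5]
  1-simplices (12): [0,1], [0,3], [0,4], [0,5], [1,2], [1,3], [1,4], [2,3], [2,4], [2,5], [3,5], [4,5]
  2-simplices (8): [0,1,3], [0,1,4], [0,3,5], [0,4,5], [1,2,3], [1,2,4], [2,3,5], [2,4,5]

Hence C_0 ≅ Z^6, C_1 ≅ Z^12, C_2 ≅ Z^8.

∂_1: C_1 → C_0 sends each edge [p,q] (with p < q) to q − p.
The 6×12 boundary matrix has rank 5 and Smith normal form diag(1,1,1,1,1).

Boundary ∂_2: C_2 → C_1 acts by ∂[p,q,r] = [q,r] − [p,r] + [p,q]. For instance
  ∂[1,2,3] = [2,3] − [1,3] + [1,2],
  ∂[0,1,3] = [1,3] − [0,3] + [0,1].
The 12×8 boundary matrix has rank 7 and Smith normal form diag(1,1,1,1,1,1,1).

Now H_k = ker ∂_k / im ∂_{k+1}, so:

  H_1: rank ker ∂_1 − rank ∂_2 = (12 − 5) − 7 = 0, and the invariant factors of ∂_2 are all 1, so H_1 = 0.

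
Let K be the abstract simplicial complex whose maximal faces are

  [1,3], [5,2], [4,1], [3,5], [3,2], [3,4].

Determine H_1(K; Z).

H_1 ≅ Z^2.

We work with the vertex ordering 1 < 2 < 3 < 4 < 5. The simplices of K, each written with vertices in increasing order, are:

  0-simplices (5): [1], [2], [3], [4], [5]
  1-simplices (6): [1,3], [1,4], [2,3], [2,5], [3,4], [3,5]

Hence C_0 ≅ Z^5, C_1 ≅ Z^6.

Boundary ∂_1: C_1 → C_0 is given by ∂[p,q] = [q] − [p].
As a 5×6 matrix over Z this has rank 4, with invariant factors (1,1,1,1).

Computing H_k = (kernel of ∂_k) / (image of ∂_{k+1}):

  H_1: rank ker ∂_1 − rank ∂_2 = (6 − 4) − 0 = 2, and there is no ∂_2, so H_1 = Z^2.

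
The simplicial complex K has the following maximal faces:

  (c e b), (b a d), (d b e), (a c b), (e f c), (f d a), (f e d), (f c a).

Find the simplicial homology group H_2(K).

H_2 ≅ Z.

We work with the vertex ordering a < b < c < d < e < f. The simplices of K, each written with vertices in increasing order, are:

  0-simplices (6): a, b, c, d, e, f
  1-simplices (12): ab, ac, ad, af, bc, bd, be, ce, cf, de, df, ef
  2-simplices (8): abc, abd, acf, adf, bce, bde, cef, def

so the chain groups are C_0 ≅ Z^6, C_1 ≅ Z^12, C_2 ≅ Z^8.

∂_1: C_1 → C_0 sends each edge [p,q] (with p < q) to q − p.
As a 6×12 matrix over Z this has rank 5, with invariant factors (1,1,1,1,1).

The boundary map ∂_2: C_2 → C_1 sends each 2-simplex [p,q,r] to [q,r] − [p,r] + [p,q]. For instance
  ∂bce = ce − be + bc,
  ∂acf = cf − af + ac.
This gives a 12×8 integer matrix of rank 7; reducing to Smith normal form yields diagonal entries (1,1,1,1,1,1,1).

Now H_k = ker ∂_k / im ∂_{k+1}, so:

  H_2: rank ker ∂_2 − rank ∂_3 = (8 − 7) − 0 = 1, and there is no ∂_3, so H_2 ≅ Z.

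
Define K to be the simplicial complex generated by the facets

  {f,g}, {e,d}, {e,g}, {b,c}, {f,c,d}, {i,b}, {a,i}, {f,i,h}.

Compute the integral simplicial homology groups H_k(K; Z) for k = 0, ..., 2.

H_0 ≅ Z,  H_1 ≅ Z^2,  H_2 = 0.

Fix the vertex order a < b < c < d < e < f < g < h < i and write every simplex with vertices in increasing order. Then dim K = 2 and the simplices of K are:

  0-simplices (9): a, b, c, d, e, f, g, h, i
  1-simplices (12): ai, bc, bi, cd, cf, de, df, eg, fg, fh, fi, hi
  2-simplices (2): cdf, fhi

giving chain groups C_0 ≅ Z^9, C_1 ≅ Z^12, C_2 ≅ Z^2.

Boundary ∂_1: C_1 → C_0 is given by ∂[p,q] = [q] − [p]. For instance
  ∂bi = i − b.
As a 9×12 matrix over Z this has rank 8, with invariant factors (1,1,1,1,1,1,1,1).

The boundary map ∂_2: C_2 → C_1 sends each 2-simplex [p,q,r] to [q,r] − [p,r] + [p,q]. For instance
  ∂fhi = hi − fi + fh,
  ∂cdf = df − cf + cd.
The 12×2 boundary matrix has rank 2 and Smith normal form diag(1,1).

From H_k ≅ ker(∂_k) / im(∂_{k+1}) we obtain:

  H_0: rank C_0 − rank ∂_1 = 9 − 8 = 1, and the invariant factors of ∂_1 are all 1, so H_0 = Z.
  H_1: rank ker ∂_1 − rank ∂_2 = (12 − 8) − 2 = 2, and the invariant factors of ∂_2 are all 1, so H_1 = Z^2.
  H_2: rank ker ∂_2 − rank ∂_3 = (2 − 2) − 0 = 0, and there is no ∂_3, so H_2 = 0.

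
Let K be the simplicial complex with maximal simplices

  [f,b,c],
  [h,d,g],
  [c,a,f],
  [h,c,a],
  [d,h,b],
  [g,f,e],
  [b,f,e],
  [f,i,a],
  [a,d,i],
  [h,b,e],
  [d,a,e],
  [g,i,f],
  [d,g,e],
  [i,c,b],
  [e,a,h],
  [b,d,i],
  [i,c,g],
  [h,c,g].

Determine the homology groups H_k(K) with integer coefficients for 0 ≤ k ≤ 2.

K has 9 vertices, 27 edges, 18 triangles.
rank ∂_0 = 0, rank ∂_1 = 8 ⇒ b_0 = 9 − 0 − 8 = 1; all invariant factors of ∂_1 are 1 so no torsion. So H_0 ≅ Z.
rank ∂_1 = 8, rank ∂_2 = 18 ⇒ b_1 = 27 − 8 − 18 = 1; ∂_2 has invariant factor(s) [2] giving torsion. So H_1 ≅ Z ⊕ Z/2.
rank ∂_2 = 18, rank ∂_3 = 0 ⇒ b_2 = 18 − 18 − 0 = 0. So H_2 ≅ 0.

H_0 = Z,  H_1 = Z ⊕ Z/2,  H_2 = 0.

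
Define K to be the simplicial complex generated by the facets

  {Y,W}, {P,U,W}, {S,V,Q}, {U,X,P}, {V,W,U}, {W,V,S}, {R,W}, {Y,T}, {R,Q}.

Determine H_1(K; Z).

H_1 = Z.

Fix the vertex order P < Q < R < S < T < U < V < W < X < Y and write every simplex with vertices in increasing order. Then dim K = 2 and the simplices of K are:

  0-simplices (10): P, Q, R, S, T, U, V, W, X, Y
  1-simplices (15): PU, PW, PX, QR, QS, QV, RW, SV, SW, TY, UV, UW, UX, VW, WY
  2-simplices (5): PUW, PUX, QSV, SVW, UVW

Hence C_0 ≅ Z^10, C_1 ≅ Z^15, C_2 ≅ Z^5.

∂_1: C_1 → C_0 maps an edge to its endpoints' difference, ∂[p,q] = q − p.
This gives a 10×15 integer matrix of rank 9; reducing to Smith normal form yields diagonal entries (1,1,1,1,1,1,1,1,1).

The boundary map ∂_2: C_2 → C_1 acts by ∂[p,q,r] = [q,r] − [p,r] + [p,q]. For instance
  ∂PUX = UX − PX + PU,
  ∂UVW = VW − UW + UV.
The 15×5 boundary matrix has rank 5 and Smith normal form diag(1,1,1,1,1).

From H_k ≅ ker(∂_k) / im(∂_{k+1}) we obtain:

  H_1: rank ker ∂_1 − rank ∂_2 = (15 − 9) − 5 = 1, and the invariant factors of ∂_2 are all 1, so H_1 ≅ Z.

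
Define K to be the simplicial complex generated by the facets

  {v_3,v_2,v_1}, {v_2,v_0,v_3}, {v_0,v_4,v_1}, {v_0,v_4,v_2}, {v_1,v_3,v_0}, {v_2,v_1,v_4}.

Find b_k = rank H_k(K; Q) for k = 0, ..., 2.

b_0 = 1, b_1 = 0, b_2 = 1.

Order the vertices as v_0 < v_1 < v_2 < v_3 < v_4. Listing each simplex with vertices in this order, K has dimension 2 with simplices:

  0-simplices (5): [v_0], [v_1], [v_2], [v_3], [v_4]
  1-simplices (9): [v_0,v_1], [v_0,v_2], [v_0,v_3], [v_0,v_4], [v_1,v_2], [v_1,v_3], [v_1,v_4], [v_2,v_3], [v_2,v_4]
  2-simplices (6): [v_0,v_1,v_3], [v_0,v_1,v_4], [v_0,v_2,v_3], [v_0,v_2,v_4], [v_1,v_2,v_3], [v_1,v_2,v_4]

so the chain groups are C_0 ≅ Z^5, C_1 ≅ Z^9, C_2 ≅ Z^6.

∂_1: C_1 → C_0 maps an edge to its endpoints' difference, ∂[p,q] = q − p. For instance
  ∂[v_0,v_2] = [v_2] − [v_0].
The resulting 5×9 matrix has rank 4, and its Smith normal form has invariant factors (1,1,1,1).

The boundary map ∂_2: C_2 → C_1 acts by ∂[p,q,r] = [q,r] − [p,r] + [p,q]. For instance
  ∂[v_0,v_2,v_4] = [v_2,v_4] − [v_0,v_4] + [v_0,v_2],
  ∂[v_1,v_2,v_3] = [v_2,v_3] − [v_1,v_3] + [v_1,v_2].
This gives a 9×6 integer matrix of rank 5; reducing to Smith normal form yields diagonal entries (1,1,1,1,1).

Now H_k = ker ∂_k / im ∂_{k+1}, so:

  H_0: rank C_0 − rank ∂_1 = 5 − 4 = 1, and the invariant factors of ∂_1 are all 1, so H_0 = Z.
  H_1: rank ker ∂_1 − rank ∂_2 = (9 − 4) − 5 = 0, and the invariant factors of ∂_2 are all 1, so H_1 = 0.
  H_2: rank ker ∂_2 − rank ∂_3 = (6 − 5) − 0 = 1, and there is no ∂_3, so H_2 = Z.

(K is a triangulation of the 2-sphere S^2.)

Hence the Betti numbers are b_0 = 1, b_1 = 0, b_2 = 1.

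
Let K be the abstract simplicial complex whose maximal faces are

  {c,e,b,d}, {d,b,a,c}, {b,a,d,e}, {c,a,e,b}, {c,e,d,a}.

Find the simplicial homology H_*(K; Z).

Take the total order a < b < c < d < e on the vertex set. Then K (dimension 3) consists of the simplices:

  0-simplices (5): a, b, c, d, e
  1-simplices (10): ab, ac, ad, ae, bc, bd, be, cd, ce, de
  2-simplices (10): abc, abd, abe, acd, ace, ade, bcd, bce, bde, cde
  3-simplices (5): abcd, abce, abde, acde, bcde

so the chain groups are C_0 ≅ Z^5, C_1 ≅ Z^10, C_2 ≅ Z^10, C_3 ≅ Z^5.

The boundary map ∂_1: C_1 → C_0 maps an edge to its endpoints' difference, ∂[p,q] = q − p.
The resulting 5×10 matrix has rank 4, and its Smith normal form has invariant factors (1,1,1,1).

The boundary map ∂_2: C_2 → C_1 maps a triangle to the signed sum of its edges. For instance
  ∂bde = de − be + bd,
  ∂bcd = cd − bd + bc.
This gives a 10×10 integer matrix of rank 6; reducing to Smith normal form yields diagonal entries (1,1,1,1,1,1).

The boundary map ∂_3: C_3 → C_2 sends each 3-simplex σ to the alternating sum Σ_i (−1)^i (σ with its i-th vertex removed). For instance
  ∂abce = bce − ace + abe − abc,
  ∂bcde = cde − bde + bce − bcd.
The resulting 10×5 matrix has rank 4, and its Smith normal form has invariant factors (1,1,1,1).

From H_k ≅ ker(∂_k) / im(∂_{k+1}) we obtain:

  H_0: rank C_0 − rank ∂_1 = 5 − 4 = 1, and the invariant factors of ∂_1 are all 1, so H_0 = Z.
  H_1: rank ker ∂_1 − rank ∂_2 = (10 − 4) − 6 = 0, and the invariant factors of ∂_2 are all 1, so H_1 = 0.
  H_2: rank ker ∂_2 − rank ∂_3 = (10 − 6) − 4 = 0, and the invariant factors of ∂_3 are all 1, so H_2 = 0.
  H_3: rank ker ∂_3 − rank ∂_4 = (5 − 4) − 0 = 1, and there is no ∂_4, so H_3 = Z.

H_0 = Z,  H_1 = 0,  H_2 = 0,  H_3 = Z.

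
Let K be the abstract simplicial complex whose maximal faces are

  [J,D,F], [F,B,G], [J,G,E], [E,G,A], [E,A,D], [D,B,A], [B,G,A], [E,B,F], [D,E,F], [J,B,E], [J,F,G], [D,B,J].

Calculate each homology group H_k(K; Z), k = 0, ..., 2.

We work with the vertex ordering A < B < D < E < F < G < J. The simplices of K, each written with vertices in increasing order, are:

  0-simplices (7): A, B, D, E, F, G, J
  1-simplices (18): AB, AD, AE, AG, BD, BE, BF, BG, BJ, DE, DF, DJ, EF, EG, EJ, FG, FJ, GJ
  2-simplices (12): ABD, ABG, ADE, AEG, BDJ, BEF, BEJ, BFG, DEF, DFJ, EGJ, FGJ

so the chain groups are C_0 ≅ Z^7, C_1 ≅ Z^18, C_2 ≅ Z^12.

Boundary ∂_1: C_1 → C_0 sends each edge [p,q] (with p < q) to q − p. For instance
  ∂BD = D − B.
This gives a 7×18 integer matrix of rank 6; reducing to Smith normal form yields diagonal entries (1,1,1,1,1,1).

∂_2: C_2 → C_1 acts by ∂[p,q,r] = [q,r] − [p,r] + [p,q]. For instance
  ∂ABG = BG − AG + AB,
  ∂DEF = EF − DF + DE.
This gives a 18×12 integer matrix of rank 12; reducing to Smith normal form yields diagonal entries (1,1,1,1,1,1,1,1,1,1,1,2).

Reading off H_k = ker ∂_k / im ∂_{k+1}:

  H_0: rank C_0 − rank ∂_1 = 7 − 6 = 1, and the invariant factors of ∂_1 are all 1, so H_0 = Z.
  H_1: rank ker ∂_1 − rank ∂_2 = (18 − 6) − 12 = 0, and ∂_2 has invariant factor 2 > 1, so H_1 = Z/2.
  H_2: rank ker ∂_2 − rank ∂_3 = (12 − 12) − 0 = 0, and there is no ∂_3, so H_2 = 0.

As a check, the Euler characteristic is 7 − 18 + 12 = 1, which agrees with 1 − 0 + 0 = 1.

H_0 = Z,  H_1 = Z/2,  H_2 = 0.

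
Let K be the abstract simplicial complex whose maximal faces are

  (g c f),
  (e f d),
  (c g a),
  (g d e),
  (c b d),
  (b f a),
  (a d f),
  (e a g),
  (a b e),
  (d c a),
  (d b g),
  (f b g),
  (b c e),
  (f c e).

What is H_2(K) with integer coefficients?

H_2 = Z.

Take the total order a < b < c < d < e < f < g on the vertex set. Then K (dimension 2) consists of the simplices:

  0-simplices (7): a, b, c, d, e, f, g
  1-simplices (21): ab, ac, ad, ae, af, ag, bc, bd, be, bf, bg, cd, ce, cf, cg, de, df, dg, ef, eg, fg
  2-simplices (14): abe, abf, acd, acg, adf, aeg, bcd, bce, bdg, bfg, cef, cfg, def, deg

giving chain groups C_0 ≅ Z^7, C_1 ≅ Z^21, C_2 ≅ Z^14.

∂_1: C_1 → C_0 is given by ∂[p,q] = [q] − [p]. For instance
  ∂de = e − d.
This gives a 7×21 integer matrix of rank 6; reducing to Smith normal form yields diagonal entries (1,1,1,1,1,1).

Boundary ∂_2: C_2 → C_1 acts by ∂[p,q,r] = [q,r] − [p,r] + [p,q]. For instance
  ∂acg = cg − ag + ac,
  ∂abe = be − ae + ab.
The resulting 21×14 matrix has rank 13, and its Smith normal form has invariant factors (1,1,1,1,1,1,1,1,1,1,1,1,1).

Now H_k = ker ∂_k / im ∂_{k+1}, so:

  H_2: rank ker ∂_2 − rank ∂_3 = (14 − 13) − 0 = 1, and there is no ∂_3, so H_2 ≅ Z.

(K is a triangulation of the torus T^2.)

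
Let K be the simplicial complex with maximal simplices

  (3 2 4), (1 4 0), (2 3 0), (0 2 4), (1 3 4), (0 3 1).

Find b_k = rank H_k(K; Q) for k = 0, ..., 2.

We work with the vertex ordering 0 < 1 < 2 < 3 < 4. The simplices of K, each written with vertices in increasing order, are:

  0-simplices (5): [0], [1], [2], [3], [4]
  1-simplices (9): [0,1], [0,2], [0,3], [0,4], [1,3], [1,4], [2,3], [2,4], [3,4]
  2-simplices (6): [0,1,3], [0,1,4], [0,2,3], [0,2,4], [1,3,4], [2,3,4]

so the chain groups are C_0 ≅ Z^5, C_1 ≅ Z^9, C_2 ≅ Z^6.

Boundary ∂_1: C_1 → C_0 is given by ∂[p,q] = [q] − [p].
The resulting 5×9 matrix has rank 4, and its Smith normal form has invariant factors (1,1,1,1).

∂_2: C_2 → C_1 maps a triangle to the signed sum of its edges. For instance
  ∂[0,2,4] = [2,4] − [0,4] + [0,2],
  ∂[0,1,4] = [1,4] − [0,4] + [0,1].
The 9×6 boundary matrix has rank 5 and Smith normal form diag(1,1,1,1,1).

Computing H_k = (kernel of ∂_k) / (image of ∂_{k+1}):

  H_0: rank C_0 − rank ∂_1 = 5 − 4 = 1, and the invariant factors of ∂_1 are all 1, so H_0 ≅ Z.
  H_1: rank ker ∂_1 − rank ∂_2 = (9 − 4) − 5 = 0, and the invariant factors of ∂_2 are all 1, so H_1 ≅ 0.
  H_2: rank ker ∂_2 − rank ∂_3 = (6 − 5) − 0 = 1, and there is no ∂_3, so H_2 ≅ Z.

(K is a triangulation of the 2-sphere S^2.)

Hence the Betti numbers are b_0 = 1, b_1 = 0, b_2 = 1.

b_0 = 1, b_1 = 0, b_2 = 1.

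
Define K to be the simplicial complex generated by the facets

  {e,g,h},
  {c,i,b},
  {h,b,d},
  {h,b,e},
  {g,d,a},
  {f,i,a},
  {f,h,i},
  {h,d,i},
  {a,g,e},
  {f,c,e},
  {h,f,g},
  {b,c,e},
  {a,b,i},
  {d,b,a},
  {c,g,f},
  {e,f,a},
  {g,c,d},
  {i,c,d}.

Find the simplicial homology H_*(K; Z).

H_0 ≅ Z,  H_1 ≅ Z ⊕ Z/2,  H_2 = 0.

K has 9 vertices, 27 edges, 18 triangles.
rank ∂_0 = 0, rank ∂_1 = 8 ⇒ b_0 = 9 − 0 − 8 = 1; all invariant factors of ∂_1 are 1 so no torsion. So H_0 = Z.
rank ∂_1 = 8, rank ∂_2 = 18 ⇒ b_1 = 27 − 8 − 18 = 1; ∂_2 has invariant factor(s) [2] giving torsion. So H_1 = Z ⊕ Z/2.
rank ∂_2 = 18, rank ∂_3 = 0 ⇒ b_2 = 18 − 18 − 0 = 0. So H_2 = 0.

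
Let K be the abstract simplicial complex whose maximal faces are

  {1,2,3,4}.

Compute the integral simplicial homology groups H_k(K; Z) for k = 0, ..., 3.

H_0 ≅ Z,  H_1 = 0,  H_2 = 0,  H_3 = 0.

We work with the vertex ordering 1 < 2 < 3 < 4. The simplices of K, each written with vertices in increasing order, are:

  0-simplices (4): [1], [2], [3], [4]
  1-simplices (6): [1,2], [1,3], [1,4], [2,3], [2,4], [3,4]
  2-simplices (4): [1,2,3], [1,2,4], [1,3,4], [2,3,4]
  3-simplices (1): [1,2,3,4]

giving chain groups C_0 ≅ Z^4, C_1 ≅ Z^6, C_2 ≅ Z^4, C_3 ≅ Z^1.

∂_1: C_1 → C_0 maps an edge to its endpoints' difference, ∂[p,q] = q − p. For instance
  ∂[2,3] = [3] − [2].
The 4×6 boundary matrix has rank 3 and Smith normal form diag(1,1,1).

∂_2: C_2 → C_1 maps a triangle to the signed sum of its edges. For instance
  ∂[1,3,4] = [3,4] − [1,4] + [1,3],
  ∂[1,2,3] = [2,3] − [1,3] + [1,2].
As a 6×4 matrix over Z this has rank 3, with invariant factors (1,1,1).

∂_3: C_3 → C_2 sends each 3-simplex σ to the alternating sum Σ_i (−1)^i (σ with its i-th vertex removed). For instance
  ∂[1,2,3,4] = [2,3,4] − [1,3,4] + [1,2,4] − [1,2,3].
The 4×1 boundary matrix has rank 1 and Smith normal form diag(1).

Computing H_k = (kernel of ∂_k) / (image of ∂_{k+1}):

  H_0: rank C_0 − rank ∂_1 = 4 − 3 = 1, and the invariant factors of ∂_1 are all 1, so H_0 ≅ Z.
  H_1: rank ker ∂_1 − rank ∂_2 = (6 − 3) − 3 = 0, and the invariant factors of ∂_2 are all 1, so H_1 ≅ 0.
  H_2: rank ker ∂_2 − rank ∂_3 = (4 − 3) − 1 = 0, and the invariant factors of ∂_3 are all 1, so H_2 ≅ 0.
  H_3: rank ker ∂_3 − rank ∂_4 = (1 − 1) − 0 = 0, and there is no ∂_4, so H_3 ≅ 0.

(K is a triangulation of the 3-simplex.)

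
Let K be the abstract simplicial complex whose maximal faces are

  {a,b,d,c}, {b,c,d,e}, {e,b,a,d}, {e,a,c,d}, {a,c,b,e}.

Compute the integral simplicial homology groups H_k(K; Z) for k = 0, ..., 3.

H_0 = Z,  H_1 = 0,  H_2 = 0,  H_3 = Z.

Fix the vertex order a < b < c < d < e and write every simplex with vertices in increasing order. Then dim K = 3 and the simplices of K are:

  0-simplices (5): a, b, c, d, e
  1-simplices (10): ab, ac, ad, ae, bc, bd, be, cd, ce, de
  2-simplices (10): abc, abd, abe, acd, ace, ade, bcd, bce, bde, cde
  3-simplices (5): abcd, abce, abde, acde, bcde

so the chain groups are C_0 ≅ Z^5, C_1 ≅ Z^10, C_2 ≅ Z^10, C_3 ≅ Z^5.

The boundary map ∂_1: C_1 → C_0 maps an edge to its endpoints' difference, ∂[p,q] = q − p. For instance
  ∂bc = c − b.
This gives a 5×10 integer matrix of rank 4; reducing to Smith normal form yields diagonal entries (1,1,1,1).

Boundary ∂_2: C_2 → C_1 acts by ∂[p,q,r] = [q,r] − [p,r] + [p,q]. For instance
  ∂ace = ce − ae + ac,
  ∂ade = de − ae + ad.
As a 10×10 matrix over Z this has rank 6, with invariant factors (1,1,1,1,1,1).

Boundary ∂_3: C_3 → C_2 sends each 3-simplex σ to the alternating sum Σ_i (−1)^i (σ with its i-th vertex removed). For instance
  ∂acde = cde − ade + ace − acd,
  ∂abce = bce − ace + abe − abc.
As a 10×5 matrix over Z this has rank 4, with invariant factors (1,1,1,1).

Reading off H_k = ker ∂_k / im ∂_{k+1}:

  H_0: rank C_0 − rank ∂_1 = 5 − 4 = 1, and the invariant factors of ∂_1 are all 1, so H_0 ≅ Z.
  H_1: rank ker ∂_1 − rank ∂_2 = (10 − 4) − 6 = 0, and the invariant factors of ∂_2 are all 1, so H_1 ≅ 0.
  H_2: rank ker ∂_2 − rank ∂_3 = (10 − 6) − 4 = 0, and the invariant factors of ∂_3 are all 1, so H_2 ≅ 0.
  H_3: rank ker ∂_3 − rank ∂_4 = (5 − 4) − 0 = 1, and there is no ∂_4, so H_3 ≅ Z.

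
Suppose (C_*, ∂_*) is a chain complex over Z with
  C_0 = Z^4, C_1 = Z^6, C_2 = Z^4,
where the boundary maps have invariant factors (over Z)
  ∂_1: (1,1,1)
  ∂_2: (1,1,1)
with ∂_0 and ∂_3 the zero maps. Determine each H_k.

H_0: b_0 = 4 − 0 − 3 = 1; torsion from ∂_1 factors > 1: none. So H_0 = Z.
H_1: b_1 = 6 − 3 − 3 = 0; torsion from ∂_2 factors > 1: none. So H_1 = 0.
H_2: b_2 = 4 − 3 − 0 = 1; torsion from ∂_3 factors > 1: none. So H_2 = Z.

H_0 = Z,  H_1 = 0,  H_2 = Z.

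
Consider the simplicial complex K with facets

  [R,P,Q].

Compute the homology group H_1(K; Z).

H_1 ≅ 0.

Take the total order P < Q < R on the vertex set. Then K (dimension 2) consists of the simplices:

  0-simplices (3): P, Q, R
  1-simplices (3): PQ, PR, QR
  2-simplices (1): PQR

giving chain groups C_0 ≅ Z^3, C_1 ≅ Z^3, C_2 ≅ Z^1.

∂_1: C_1 → C_0 sends each edge [p,q] (with p < q) to q − p. For instance
  ∂PQ = Q − P.
As a 3×3 matrix over Z this has rank 2, with invariant factors (1,1).

∂_2: C_2 → C_1 maps a triangle to the signed sum of its edges. For instance
  ∂PQR = QR − PR + PQ.
The 3×1 boundary matrix has rank 1 and Smith normal form diag(1).

Computing H_k = (kernel of ∂_k) / (image of ∂_{k+1}):

  H_1: rank ker ∂_1 − rank ∂_2 = (3 − 2) − 1 = 0, and the invariant factors of ∂_2 are all 1, so H_1 = 0.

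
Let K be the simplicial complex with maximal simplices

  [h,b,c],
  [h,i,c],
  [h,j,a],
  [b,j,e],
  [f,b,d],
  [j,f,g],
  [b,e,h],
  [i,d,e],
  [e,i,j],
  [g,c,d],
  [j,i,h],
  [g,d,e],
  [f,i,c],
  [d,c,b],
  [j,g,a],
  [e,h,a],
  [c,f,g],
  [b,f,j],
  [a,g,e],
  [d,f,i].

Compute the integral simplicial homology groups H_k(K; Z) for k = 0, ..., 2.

Take the total order a < b < c < d < e < f < g < h < i < j on the vertex set. Then K (dimension 2) consists of the simplices:

  0-simplices (10): a, b, c, d, e, f, g, h, i, j
  1-simplices (30): ae, ag, ah, aj, bc, bd, be, bf, bh, bj, cd, cf, cg, ch, ci, de, df, dg, di, eg, eh, ei, ej, fg, fi, fj, gj, hi, hj, ij
  2-simplices (20): aeg, aeh, agj, ahj, bcd, bch, bdf, beh, bej, bfj, cdg, cfg, cfi, chi, deg, dei, dfi, eij, fgj, hij

so the chain groups are C_0 ≅ Z^10, C_1 ≅ Z^30, C_2 ≅ Z^20.

∂_1: C_1 → C_0 sends each edge [p,q] (with p < q) to q − p.
The resulting 10×30 matrix has rank 9, and its Smith normal form has invariant factors (1,1,1,1,1,1,1,1,1).

The boundary map ∂_2: C_2 → C_1 maps a triangle to the signed sum of its edges. For instance
  ∂cfi = fi − ci + cf,
  ∂dfi = fi − di + df.
This gives a 30×20 integer matrix of rank 20; reducing to Smith normal form yields diagonal entries (1,1,1,1,1,1,1,1,1,1,1,1,1,1,1,1,1,1,1,2).

Reading off H_k = ker ∂_k / im ∂_{k+1}:

  H_0: rank C_0 − rank ∂_1 = 10 − 9 = 1, and the invariant factors of ∂_1 are all 1, so H_0 = Z.
  H_1: rank ker ∂_1 − rank ∂_2 = (30 − 9) − 20 = 1, and ∂_2 has invariant factor 2 > 1, so H_1 = Z × Z/2.
  H_2: rank ker ∂_2 − rank ∂_3 = (20 − 20) − 0 = 0, and there is no ∂_3, so H_2 = 0.

As a check, the Euler characteristic is 10 − 30 + 20 = 0, which agrees with 1 − 1 + 0 = 0.

H_0 ≅ Z,  H_1 ≅ Z × Z/2,  H_2 = 0.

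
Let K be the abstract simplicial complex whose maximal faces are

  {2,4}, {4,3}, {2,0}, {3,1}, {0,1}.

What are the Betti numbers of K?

Order the vertices as 0 < 1 < 2 < 3 < 4. Listing each simplex with vertices in this order, K has dimension 1 with simplices:

  0-simplices (5): [0], [1], [2], [3], [4]
  1-simplices (5): [0,1], [0,2], [1,3], [2,4], [3,4]

so the chain groups are C_0 ≅ Z^5, C_1 ≅ Z^5.

The boundary map ∂_1: C_1 → C_0 maps an edge to its endpoints' difference, ∂[p,q] = q − p. For instance
  ∂[0,1] = [1] − [0].
The resulting 5×5 matrix has rank 4, and its Smith normal form has invariant factors (1,1,1,1).

Computing H_k = (kernel of ∂_k) / (image of ∂_{k+1}):

  H_0: rank C_0 − rank ∂_1 = 5 − 4 = 1, and the invariant factors of ∂_1 are all 1, so H_0 = Z.
  H_1: rank ker ∂_1 − rank ∂_2 = (5 − 4) − 0 = 1, and there is no ∂_2, so H_1 = Z.

As a check, the Euler characteristic is 5 − 5 = 0, which agrees with 1 − 1 = 0.
(K is a triangulation of the circle S^1.)

Hence the Betti numbers are b_0 = 1, b_1 = 1.

b_0 = 1, b_1 = 1.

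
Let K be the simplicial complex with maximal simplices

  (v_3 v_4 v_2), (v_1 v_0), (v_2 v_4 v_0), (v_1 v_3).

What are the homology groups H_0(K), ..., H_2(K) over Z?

Fix the vertex order v_0 < v_1 < v_2 < v_3 < v_4 and write every simplex with vertices in increasing order. Then dim K = 2 and the simplices of K are:

  0-simplices (5): [v_0], [v_1], [v_2], [v_3], [v_4]
  1-simplices (7): [v_0,v_1], [v_0,v_2], [v_0,v_4], [v_1,v_3], [v_2,v_3], [v_2,v_4], [v_3,v_4]
  2-simplices (2): [v_0,v_2,v_4], [v_2,v_3,v_4]

giving chain groups C_0 ≅ Z^5, C_1 ≅ Z^7, C_2 ≅ Z^2.

Boundary ∂_1: C_1 → C_0 sends each edge [p,q] (with p < q) to q − p. For instance
  ∂[v_2,v_3] = [v_3] − [v_2].
As a 5×7 matrix over Z this has rank 4, with invariant factors (1,1,1,1).

The boundary map ∂_2: C_2 → C_1 sends each 2-simplex [p,q,r] to [q,r] − [p,r] + [p,q]. For instance
  ∂[v_0,v_2,v_4] = [v_2,v_4] − [v_0,v_4] + [v_0,v_2],
  ∂[v_2,v_3,v_4] = [v_3,v_4] − [v_2,v_4] + [v_2,v_3].
The 7×2 boundary matrix has rank 2 and Smith normal form diag(1,1).

From H_k ≅ ker(∂_k) / im(∂_{k+1}) we obtain:

  H_0: rank C_0 − rank ∂_1 = 5 − 4 = 1, and the invariant factors of ∂_1 are all 1, so H_0 = Z.
  H_1: rank ker ∂_1 − rank ∂_2 = (7 − 4) − 2 = 1, and the invariant factors of ∂_2 are all 1, so H_1 = Z.
  H_2: rank ker ∂_2 − rank ∂_3 = (2 − 2) − 0 = 0, and there is no ∂_3, so H_2 = 0.

H_0 = Z,  H_1 = Z,  H_2 = 0.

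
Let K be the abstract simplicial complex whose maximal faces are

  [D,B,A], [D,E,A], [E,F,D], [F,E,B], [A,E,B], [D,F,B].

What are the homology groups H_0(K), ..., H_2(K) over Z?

Take the total order A < B < D < E < F on the vertex set. Then K (dimension 2) consists of the simplices:

  0-simplices (5): A, B, D, E, F
  1-simplices (9): AB, AD, AE, BD, BE, BF, DE, DF, EF
  2-simplices (6): ABD, ABE, ADE, BDF, BEF, DEF

Hence C_0 ≅ Z^5, C_1 ≅ Z^9, C_2 ≅ Z^6.

Boundary ∂_1: C_1 → C_0 sends each edge [p,q] (with p < q) to q − p. For instance
  ∂DF = F − D.
This gives a 5×9 integer matrix of rank 4; reducing to Smith normal form yields diagonal entries (1,1,1,1).

Boundary ∂_2: C_2 → C_1 acts by ∂[p,q,r] = [q,r] − [p,r] + [p,q]. For instance
  ∂ABE = BE − AE + AB,
  ∂ADE = DE − AE + AD.
This gives a 9×6 integer matrix of rank 5; reducing to Smith normal form yields diagonal entries (1,1,1,1,1).

Now H_k = ker ∂_k / im ∂_{k+1}, so:

  H_0: rank C_0 − rank ∂_1 = 5 − 4 = 1, and the invariant factors of ∂_1 are all 1, so H_0 = Z.
  H_1: rank ker ∂_1 − rank ∂_2 = (9 − 4) − 5 = 0, and the invariant factors of ∂_2 are all 1, so H_1 = 0.
  H_2: rank ker ∂_2 − rank ∂_3 = (6 − 5) − 0 = 1, and there is no ∂_3, so H_2 = Z.

(K is a triangulation of the 2-sphere S^2.)

H_0 ≅ Z,  H_1 = 0,  H_2 ≅ Z.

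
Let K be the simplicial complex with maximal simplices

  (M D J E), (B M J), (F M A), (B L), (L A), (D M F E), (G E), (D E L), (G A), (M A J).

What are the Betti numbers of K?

We work with the vertex ordering A < B < D < E < F < G < J < L < M. The simplices of K, each written with vertices in increasing order, are:

  0-simplices (9): A, B, D, E, F, G, J, L, M
  1-simplices (20): AF, AG, AJ, AL, AM, BJ, BL, BM, DE, DF, DJ, DL, DM, EF, EG, EJ, EL, EM, FM, JM
  2-simplices (11): AFM, AJM, BJM, DEF, DEJ, DEL, DEM, DFM, DJM, EFM, EJM
  3-simplices (2): DEFM, DEJM

so the chain groups are C_0 ≅ Z^9, C_1 ≅ Z^20, C_2 ≅ Z^11, C_3 ≅ Z^2.

The boundary map ∂_1: C_1 → C_0 maps an edge to its endpoints' difference, ∂[p,q] = q − p.
The resulting 9×20 matrix has rank 8, and its Smith normal form has invariant factors (1,1,1,1,1,1,1,1).

Boundary ∂_2: C_2 → C_1 acts by ∂[p,q,r] = [q,r] − [p,r] + [p,q]. For instance
  ∂DEF = EF − DF + DE,
  ∂BJM = JM − BM + BJ.
This gives a 20×11 integer matrix of rank 9; reducing to Smith normal form yields diagonal entries (1,1,1,1,1,1,1,1,1).

∂_3: C_3 → C_2 sends each 3-simplex σ to the alternating sum Σ_i (−1)^i (σ with its i-th vertex removed). For instance
  ∂DEFM = EFM − DFM + DEM − DEF,
  ∂DEJM = EJM − DJM + DEM − DEJ.
As a 11×2 matrix over Z this has rank 2, with invariant factors (1,1).

Computing H_k = (kernel of ∂_k) / (image of ∂_{k+1}):

  H_0: rank C_0 − rank ∂_1 = 9 − 8 = 1, and the invariant factors of ∂_1 are all 1, so H_0 ≅ Z.
  H_1: rank ker ∂_1 − rank ∂_2 = (20 − 8) − 9 = 3, and the invariant factors of ∂_2 are all 1, so H_1 ≅ Z^3.
  H_2: rank ker ∂_2 − rank ∂_3 = (11 − 9) − 2 = 0, and the invariant factors of ∂_3 are all 1, so H_2 ≅ 0.
  H_3: rank ker ∂_3 − rank ∂_4 = (2 − 2) − 0 = 0, and there is no ∂_4, so H_3 ≅ 0.

As a check, the Euler characteristic is 9 − 20 + 11 − 2 = -2, which agrees with 1 − 3 + 0 − 0 = -2.

Hence the Betti numbers are b_0 = 1, b_1 = 3, b_2 = 0, b_3 = 0.

b_0 = 1, b_1 = 3, b_2 = 0, b_3 = 0.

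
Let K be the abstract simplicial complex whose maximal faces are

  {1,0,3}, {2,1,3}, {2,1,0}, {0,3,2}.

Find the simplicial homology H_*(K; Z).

Take the total order 0 < 1 < 2 < 3 on the vertex set. Then K (dimension 2) consists of the simplices:

  0-simplices (4): [0], [1], [2], [3]
  1-simplices (6): [0,1], [0,2], [0,3], [1,2], [1,3], [2,3]
  2-simplices (4): [0,1,2], [0,1,3], [0,2,3], [1,2,3]

so the chain groups are C_0 ≅ Z^4, C_1 ≅ Z^6, C_2 ≅ Z^4.

∂_1: C_1 → C_0 maps an edge to its endpoints' difference, ∂[p,q] = q − p. For instance
  ∂[0,2] = [2] − [0].
As a 4×6 matrix over Z this has rank 3, with invariant factors (1,1,1).

Boundary ∂_2: C_2 → C_1 acts by ∂[p,q,r] = [q,r] − [p,r] + [p,q]. For instance
  ∂[0,1,2] = [1,2] − [0,2] + [0,1],
  ∂[1,2,3] = [2,3] − [1,3] + [1,2].
As a 6×4 matrix over Z this has rank 3, with invariant factors (1,1,1).

Now H_k = ker ∂_k / im ∂_{k+1}, so:

  H_0: rank C_0 − rank ∂_1 = 4 − 3 = 1, and the invariant factors of ∂_1 are all 1, so H_0 ≅ Z.
  H_1: rank ker ∂_1 − rank ∂_2 = (6 − 3) − 3 = 0, and the invariant factors of ∂_2 are all 1, so H_1 ≅ 0.
  H_2: rank ker ∂_2 − rank ∂_3 = (4 − 3) − 0 = 1, and there is no ∂_3, so H_2 ≅ Z.

As a check, the Euler characteristic is 4 − 6 + 4 = 2, which agrees with 1 − 0 + 1 = 2.
(K is a triangulation of the 2-sphere S^2.)

H_0 ≅ Z,  H_1 = 0,  H_2 ≅ Z.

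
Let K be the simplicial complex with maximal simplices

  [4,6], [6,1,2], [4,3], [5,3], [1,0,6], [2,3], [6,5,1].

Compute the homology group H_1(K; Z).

H_1 ≅ Z^2.

We work with the vertex ordering 0 < 1 < 2 < 3 < 4 < 5 < 6. The simplices of K, each written with vertices in increasing order, are:

  0-simplices (7): [0], [1], [2], [3], [4], [5], [6]
  1-simplices (11): [0,1], [0,6], [1,2], [1,5], [1,6], [2,3], [2,6], [3,4], [3,5], [4,6], [5,6]
  2-simplices (3): [0,1,6], [1,2,6], [1,5,6]

giving chain groups C_0 ≅ Z^7, C_1 ≅ Z^11, C_2 ≅ Z^3.

The boundary map ∂_1: C_1 → C_0 sends each edge [p,q] (with p < q) to q − p. For instance
  ∂[1,5] = [5] − [1].
The resulting 7×11 matrix has rank 6, and its Smith normal form has invariant factors (1,1,1,1,1,1).

The boundary map ∂_2: C_2 → C_1 acts by ∂[p,q,r] = [q,r] − [p,r] + [p,q]. For instance
  ∂[1,5,6] = [5,6] − [1,6] + [1,5],
  ∂[0,1,6] = [1,6] − [0,6] + [0,1].
The resulting 11×3 matrix has rank 3, and its Smith normal form has invariant factors (1,1,1).

Now H_k = ker ∂_k / im ∂_{k+1}, so:

  H_1: rank ker ∂_1 − rank ∂_2 = (11 − 6) − 3 = 2, and the invariant factors of ∂_2 are all 1, so H_1 ≅ Z^2.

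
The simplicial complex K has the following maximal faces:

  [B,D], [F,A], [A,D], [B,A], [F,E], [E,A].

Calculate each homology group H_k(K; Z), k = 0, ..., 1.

Take the total order A < B < D < E < F on the vertex set. Then K (dimension 1) consists of the simplices:

  0-simplices (5): A, B, D, E, F
  1-simplices (6): AB, AD, AE, AF, BD, EF

so the chain groups are C_0 ≅ Z^5, C_1 ≅ Z^6.

Boundary ∂_1: C_1 → C_0 is given by ∂[p,q] = [q] − [p]. For instance
  ∂AF = F − A.
This gives a 5×6 integer matrix of rank 4; reducing to Smith normal form yields diagonal entries (1,1,1,1).

Computing H_k = (kernel of ∂_k) / (image of ∂_{k+1}):

  H_0: rank C_0 − rank ∂_1 = 5 − 4 = 1, and the invariant factors of ∂_1 are all 1, so H_0 ≅ Z.
  H_1: rank ker ∂_1 − rank ∂_2 = (6 − 4) − 0 = 2, and there is no ∂_2, so H_1 ≅ Z^2.

H_0 ≅ Z,  H_1 ≅ Z^2.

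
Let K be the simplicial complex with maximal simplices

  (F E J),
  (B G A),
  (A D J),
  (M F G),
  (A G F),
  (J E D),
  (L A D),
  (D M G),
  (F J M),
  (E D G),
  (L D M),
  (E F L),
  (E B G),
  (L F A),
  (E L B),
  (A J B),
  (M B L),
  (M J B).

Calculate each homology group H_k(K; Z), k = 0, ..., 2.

K has 9 vertices, 27 edges, 18 triangles.
rank ∂_0 = 0, rank ∂_1 = 8 ⇒ b_0 = 9 − 0 − 8 = 1; all invariant factors of ∂_1 are 1 so no torsion. So H_0 = Z.
rank ∂_1 = 8, rank ∂_2 = 17 ⇒ b_1 = 27 − 8 − 17 = 2; all invariant factors of ∂_2 are 1 so no torsion. So H_1 = Z^2.
rank ∂_2 = 17, rank ∂_3 = 0 ⇒ b_2 = 18 − 17 − 0 = 1. So H_2 = Z.

H_0 ≅ Z,  H_1 ≅ Z^2,  H_2 ≅ Z.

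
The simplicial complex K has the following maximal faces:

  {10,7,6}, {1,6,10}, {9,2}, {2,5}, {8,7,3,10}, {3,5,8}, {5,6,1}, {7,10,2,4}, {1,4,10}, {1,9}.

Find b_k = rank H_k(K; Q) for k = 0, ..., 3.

Take the total order 1 < 2 < 3 < 4 < 5 < 6 < 7 < 8 < 9 < 10 on the vertex set. Then K (dimension 3) consists of the simplices:

  0-simplices (10): [1], [2], [3], [4], [5], [6], [7], [8], [9], [10]
  1-simplices (23): (23 of them)
  2-simplices (13): [1,4,10], [1,5,6], [1,6,10], [2,4,7], [2,4,10], [2,7,10], [3,5,8], [3,7,8], [3,7,10], [3,8,10], [4,7,10], [6,7,10], [7,8,10]
  3-simplices (2): [2,4,7,10], [3,7,8,10]

so the chain groups are C_0 ≅ Z^10, C_1 ≅ Z^23, C_2 ≅ Z^13, C_3 ≅ Z^2.

Boundary ∂_1: C_1 → C_0 sends each edge [p,q] (with p < q) to q − p. For instance
  ∂[6,7] = [7] − [6].
This gives a 10×23 integer matrix of rank 9; reducing to Smith normal form yields diagonal entries (1,1,1,1,1,1,1,1,1).

The boundary map ∂_2: C_2 → C_1 maps a triangle to the signed sum of its edges. For instance
  ∂[6,7,10] = [7,10] − [6,10] + [6,7],
  ∂[3,5,8] = [5,8] − [3,8] + [3,5].
The 23×13 boundary matrix has rank 11 and Smith normal form diag(1,1,1,1,1,1,1,1,1,1,1).

∂_3: C_3 → C_2 sends each 3-simplex σ to the alternating sum Σ_i (−1)^i (σ with its i-th vertex removed). For instance
  ∂[3,7,8,10] = [7,8,10] − [3,8,10] + [3,7,10] − [3,7,8],
  ∂[2,4,7,10] = [4,7,10] − [2,7,10] + [2,4,10] − [2,4,7].
As a 13×2 matrix over Z this has rank 2, with invariant factors (1,1).

Computing H_k = (kernel of ∂_k) / (image of ∂_{k+1}):

  H_0: rank C_0 − rank ∂_1 = 10 − 9 = 1, and the invariant factors of ∂_1 are all 1, so H_0 = Z.
  H_1: rank ker ∂_1 − rank ∂_2 = (23 − 9) − 11 = 3, and the invariant factors of ∂_2 are all 1, so H_1 = Z^3.
  H_2: rank ker ∂_2 − rank ∂_3 = (13 − 11) − 2 = 0, and the invariant factors of ∂_3 are all 1, so H_2 = 0.
  H_3: rank ker ∂_3 − rank ∂_4 = (2 − 2) − 0 = 0, and there is no ∂_4, so H_3 = 0.

Hence the Betti numbers are b_0 = 1, b_1 = 3, b_2 = 0, b_3 = 0.

b_0 = 1, b_1 = 3, b_2 = 0, b_3 = 0.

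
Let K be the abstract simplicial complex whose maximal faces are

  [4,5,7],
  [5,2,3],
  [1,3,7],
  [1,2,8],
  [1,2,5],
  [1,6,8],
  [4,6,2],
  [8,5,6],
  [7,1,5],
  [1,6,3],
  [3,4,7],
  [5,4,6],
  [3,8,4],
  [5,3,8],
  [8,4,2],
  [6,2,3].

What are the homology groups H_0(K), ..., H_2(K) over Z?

We work with the vertex ordering 1 < 2 < 3 < 4 < 5 < 6 < 7 < 8. The simplices of K, each written with vertices in increasing order, are:

  0-simplices (8): [1], [2], [3], [4], [5], [6], [7], [8]
  1-simplices (24): (24 of them)
  2-simplices (16): [1,2,5], [1,2,8], [1,3,6], [1,3,7], [1,5,7], [1,6,8], [2,3,5], [2,3,6], [2,4,6], [2,4,8], [3,4,7], [3,4,8], [3,5,8], [4,5,6], [4,5,7], [5,6,8]

giving chain groups C_0 ≅ Z^8, C_1 ≅ Z^24, C_2 ≅ Z^16.

∂_1: C_1 → C_0 sends each edge [p,q] (with p < q) to q − p. For instance
  ∂[1,8] = [8] − [1].
The 8×24 boundary matrix has rank 7 and Smith normal form diag(1,1,1,1,1,1,1).

∂_2: C_2 → C_1 acts by ∂[p,q,r] = [q,r] − [p,r] + [p,q]. For instance
  ∂[1,3,7] = [3,7] − [1,7] + [1,3],
  ∂[5,6,8] = [6,8] − [5,8] + [5,6].
This gives a 24×16 integer matrix of rank 15; reducing to Smith normal form yields diagonal entries (1,1,1,1,1,1,1,1,1,1,1,1,1,1,1).

From H_k ≅ ker(∂_k) / im(∂_{k+1}) we obtain:

  H_0: rank C_0 − rank ∂_1 = 8 − 7 = 1, and the invariant factors of ∂_1 are all 1, so H_0 = Z.
  H_1: rank ker ∂_1 − rank ∂_2 = (24 − 7) − 15 = 2, and the invariant factors of ∂_2 are all 1, so H_1 = Z^2.
  H_2: rank ker ∂_2 − rank ∂_3 = (16 − 15) − 0 = 1, and there is no ∂_3, so H_2 = Z.

H_0 = Z,  H_1 = Z^2,  H_2 = Z.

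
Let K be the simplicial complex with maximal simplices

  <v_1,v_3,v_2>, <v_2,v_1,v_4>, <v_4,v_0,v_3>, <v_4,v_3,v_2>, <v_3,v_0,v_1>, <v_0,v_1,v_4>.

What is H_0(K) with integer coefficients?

Take the total order v_0 < v_1 < v_2 < v_3 < v_4 on the vertex set. Then K (dimension 2) consists of the simplices:

  0-simplices (5): [v_0], [v_1], [v_2], [v_3], [v_4]
  1-simplices (9): [v_0,v_1], [v_0,v_3], [v_0,v_4], [v_1,v_2], [v_1,v_3], [v_1,v_4], [v_2,v_3], [v_2,v_4], [v_3,v_4]
  2-simplices (6): [v_0,v_1,v_3], [v_0,v_1,v_4], [v_0,v_3,v_4], [v_1,v_2,v_3], [v_1,v_2,v_4], [v_2,v_3,v_4]

Hence C_0 ≅ Z^5, C_1 ≅ Z^9, C_2 ≅ Z^6.

The boundary map ∂_1: C_1 → C_0 sends each edge [p,q] (with p < q) to q − p.
As a 5×9 matrix over Z this has rank 4, with invariant factors (1,1,1,1).

∂_2: C_2 → C_1 sends each 2-simplex [p,q,r] to [q,r] − [p,r] + [p,q]. For instance
  ∂[v_0,v_1,v_3] = [v_1,v_3] − [v_0,v_3] + [v_0,v_1],
  ∂[v_0,v_1,v_4] = [v_1,v_4] − [v_0,v_4] + [v_0,v_1].
As a 9×6 matrix over Z this has rank 5, with invariant factors (1,1,1,1,1).

Now H_k = ker ∂_k / im ∂_{k+1}, so:

  H_0: rank C_0 − rank ∂_1 = 5 − 4 = 1, and the invariant factors of ∂_1 are all 1, so H_0 = Z.

(K is a triangulation of the 2-sphere S^2.)

H_0 ≅ Z.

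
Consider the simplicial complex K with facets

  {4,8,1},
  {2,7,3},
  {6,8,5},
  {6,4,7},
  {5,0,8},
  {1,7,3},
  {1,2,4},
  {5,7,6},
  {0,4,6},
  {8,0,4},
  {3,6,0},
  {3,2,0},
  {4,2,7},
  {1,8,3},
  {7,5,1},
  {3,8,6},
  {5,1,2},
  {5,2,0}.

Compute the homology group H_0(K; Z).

H_0 = Z.

Order the vertices as 0 < 1 < 2 < 3 < 4 < 5 < 6 < 7 < 8. Listing each simplex with vertices in this order, K has dimension 2 with simplices:

  0-simplices (9): [0], [1], [2], [3], [4], [5], [6], [7], [8]
  1-simplices (27): (27 of them)
  2-simplices (18): [0,2,3], [0,2,5], [0,3,6], [0,4,6], [0,4,8], [0,5,8], [1,2,4], [1,2,5], [1,3,7], [1,3,8], [1,4,8], [1,5,7], [2,3,7], [2,4,7], [3,6,8], [4,6,7], [5,6,7], [5,6,8]

Hence C_0 ≅ Z^9, C_1 ≅ Z^27, C_2 ≅ Z^18.

The boundary map ∂_1: C_1 → C_0 sends each edge [p,q] (with p < q) to q − p.
The resulting 9×27 matrix has rank 8, and its Smith normal form has invariant factors (1,1,1,1,1,1,1,1).

∂_2: C_2 → C_1 maps a triangle to the signed sum of its edges. For instance
  ∂[0,4,8] = [4,8] − [0,8] + [0,4],
  ∂[0,2,5] = [2,5] − [0,5] + [0,2].
The resulting 27×18 matrix has rank 18, and its Smith normal form has invariant factors (1,1,1,1,1,1,1,1,1,1,1,1,1,1,1,1,1,2).

From H_k ≅ ker(∂_k) / im(∂_{k+1}) we obtain:

  H_0: rank C_0 − rank ∂_1 = 9 − 8 = 1, and the invariant factors of ∂_1 are all 1, so H_0 = Z.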